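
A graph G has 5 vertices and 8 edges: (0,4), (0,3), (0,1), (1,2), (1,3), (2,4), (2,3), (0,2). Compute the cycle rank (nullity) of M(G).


Cycle rank (nullity) = |E| - r(M) = |E| - (|V| - c).
|E| = 8, |V| = 5, c = 1.
Nullity = 8 - (5 - 1) = 8 - 4 = 4.

4


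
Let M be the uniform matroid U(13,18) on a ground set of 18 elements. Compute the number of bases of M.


Bases of U(13,18) are all 13-element subsets of the 18-element ground set.
Number of bases = C(18,13).
C(18,13) = 8568.

8568


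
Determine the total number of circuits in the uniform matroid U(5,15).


In U(5,15), circuits are the (6)-element subsets.
Any set of 6 elements is dependent, and removing any one element gives
an independent set of size 5, so it is a minimal dependent set.
Number of circuits = C(15,6) = 5005.

5005


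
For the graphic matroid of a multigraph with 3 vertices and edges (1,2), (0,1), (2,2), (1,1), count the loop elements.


In a graphic matroid, a loop is a self-loop edge (u,u) with rank 0.
Examining all 4 edges for self-loops...
Self-loops found: (2,2), (1,1)
Number of loops = 2.

2


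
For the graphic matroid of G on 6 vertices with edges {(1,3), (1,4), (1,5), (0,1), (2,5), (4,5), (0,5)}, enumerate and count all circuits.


A circuit in a graphic matroid = edge set of a simple cycle.
G has 6 vertices and 7 edges.
Enumerating all minimal edge subsets forming cycles...
Total circuits found: 3.

3


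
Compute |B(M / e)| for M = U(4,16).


Contracting e from U(4,16) gives U(3,15).
Bases of U(3,15) = (15 choose 3) = 455.

455


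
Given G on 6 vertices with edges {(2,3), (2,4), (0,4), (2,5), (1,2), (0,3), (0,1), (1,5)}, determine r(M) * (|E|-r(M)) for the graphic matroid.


r(M) = |V| - c = 6 - 1 = 5.
nullity = |E| - r(M) = 8 - 5 = 3.
Product = 5 * 3 = 15.

15


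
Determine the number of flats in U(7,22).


Flats of U(7,22): every subset of size < 7 is a flat, plus E itself.
Count = (22 choose 0) + (22 choose 1) + (22 choose 2) + (22 choose 3) + (22 choose 4) + (22 choose 5) + (22 choose 6) + 1
     = 1 + 22 + 231 + 1540 + 7315 + 26334 + 74613 + 1
     = 110057.

110057


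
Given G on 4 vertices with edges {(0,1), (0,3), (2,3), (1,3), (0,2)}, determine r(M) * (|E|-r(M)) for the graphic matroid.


r(M) = |V| - c = 4 - 1 = 3.
nullity = |E| - r(M) = 5 - 3 = 2.
Product = 3 * 2 = 6.

6


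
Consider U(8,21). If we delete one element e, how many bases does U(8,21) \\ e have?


Deleting e from U(8,21) gives U(8,20) since n > r.
Bases of U(8,20) = C(20,8) = 20! / (8! * 12!) = 125970.

125970


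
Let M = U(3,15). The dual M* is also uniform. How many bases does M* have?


The dual of U(r,n) is U(n-r, n) = U(12,15).
Bases of U(12,15) are all (12)-element subsets.
|B(M*)| = C(15,12) = 15! / (12! * 3!) = 455.

455


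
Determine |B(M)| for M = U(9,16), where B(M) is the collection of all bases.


Bases of U(9,16) are all 9-element subsets of the 16-element ground set.
Number of bases = C(16,9).
C(16,9) = 11440.

11440


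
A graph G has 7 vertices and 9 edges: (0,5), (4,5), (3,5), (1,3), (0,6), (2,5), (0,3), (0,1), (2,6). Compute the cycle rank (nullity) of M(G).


Cycle rank (nullity) = |E| - r(M) = |E| - (|V| - c).
|E| = 9, |V| = 7, c = 1.
Nullity = 9 - (7 - 1) = 9 - 6 = 3.

3


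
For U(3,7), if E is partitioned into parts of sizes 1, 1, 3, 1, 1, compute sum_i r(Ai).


r(Ai) = min(|Ai|, 3) for each part.
Sum = min(1,3) + min(1,3) + min(3,3) + min(1,3) + min(1,3)
    = 1 + 1 + 3 + 1 + 1
    = 7.

7


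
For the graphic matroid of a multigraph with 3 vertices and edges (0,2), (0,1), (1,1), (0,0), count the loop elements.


In a graphic matroid, a loop is a self-loop edge (u,u) with rank 0.
Examining all 4 edges for self-loops...
Self-loops found: (1,1), (0,0)
Number of loops = 2.

2


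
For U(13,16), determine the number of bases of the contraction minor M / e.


Contracting e from U(13,16) gives U(12,15).
Bases of U(12,15) = C(15,12) = 455.

455


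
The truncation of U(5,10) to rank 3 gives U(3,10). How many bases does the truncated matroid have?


Truncating U(5,10) to rank 3 gives U(3,10).
Bases of U(3,10) are all 3-element subsets of 10 elements.
Number of bases = C(10,3) = 10! / (3! * 7!) = 120.

120


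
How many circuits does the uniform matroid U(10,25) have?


In U(10,25), circuits are the (11)-element subsets.
Any set of 11 elements is dependent, and removing any one element gives
an independent set of size 10, so it is a minimal dependent set.
Number of circuits = (25 choose 11) = 4457400.

4457400


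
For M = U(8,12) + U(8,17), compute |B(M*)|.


(M1+M2)* = M1* + M2*.
M1* = U(4,12), bases: C(12,4) = 495.
M2* = U(9,17), bases: C(17,9) = 24310.
|B(M*)| = 495 * 24310 = 12033450.

12033450


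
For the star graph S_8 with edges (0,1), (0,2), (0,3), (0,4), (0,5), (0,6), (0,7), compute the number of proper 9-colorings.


P(tree, k) = k * (k-1)^(7) for any tree on 8 vertices.
P(9) = 9 * 8^7 = 9 * 2097152 = 18874368.

18874368


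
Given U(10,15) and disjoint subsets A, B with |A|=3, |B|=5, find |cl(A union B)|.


|A union B| = 3 + 5 = 8 (disjoint).
In U(10,15), cl(S) = S if |S| < 10, else cl(S) = E.
Since 8 < 10, cl(A union B) = A union B.
|cl(A union B)| = 8.

8


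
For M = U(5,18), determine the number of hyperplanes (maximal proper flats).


Hyperplanes of U(5,18) are flats of rank 4.
In a uniform matroid, these are exactly the (4)-element subsets.
Count = C(18,4) = (18 * 17 * 16 * 15) / (1 * 2 * 3 * 4) = 3060.

3060


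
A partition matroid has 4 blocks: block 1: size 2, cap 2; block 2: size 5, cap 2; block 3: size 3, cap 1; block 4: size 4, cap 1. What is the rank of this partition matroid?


Rank of a partition matroid = sum of min(|Si|, ci) for each block.
= min(2,2) + min(5,2) + min(3,1) + min(4,1)
= 2 + 2 + 1 + 1
= 6.

6


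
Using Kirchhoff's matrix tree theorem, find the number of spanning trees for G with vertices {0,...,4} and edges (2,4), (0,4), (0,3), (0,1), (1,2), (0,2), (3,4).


By Kirchhoff's matrix tree theorem, the number of spanning trees equals
the determinant of any cofactor of the Laplacian matrix L.
G has 5 vertices and 7 edges.
Computing the (4 x 4) cofactor determinant gives 21.

21


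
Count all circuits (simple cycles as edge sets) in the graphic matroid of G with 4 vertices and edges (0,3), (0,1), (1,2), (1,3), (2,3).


A circuit in a graphic matroid = edge set of a simple cycle.
G has 4 vertices and 5 edges.
Enumerating all minimal edge subsets forming cycles...
Total circuits found: 3.

3


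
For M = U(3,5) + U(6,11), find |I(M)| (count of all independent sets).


For a direct sum, |I(M1+M2)| = |I(M1)| * |I(M2)|.
|I(U(3,5))| = sum C(5,k) for k=0..3 = 26.
|I(U(6,11))| = sum C(11,k) for k=0..6 = 1486.
Total = 26 * 1486 = 38636.

38636


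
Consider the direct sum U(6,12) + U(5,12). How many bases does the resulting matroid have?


Bases of a direct sum M1 + M2: |B| = |B(M1)| * |B(M2)|.
|B(U(6,12))| = C(12,6) = 924.
|B(U(5,12))| = C(12,5) = 792.
Total bases = 924 * 792 = 731808.

731808


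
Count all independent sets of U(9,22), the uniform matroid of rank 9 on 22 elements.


Independent sets of U(9,22) are all subsets of size <= 9.
Count = (22 choose 0) + (22 choose 1) + (22 choose 2) + (22 choose 3) + (22 choose 4) + (22 choose 5) + (22 choose 6) + (22 choose 7) + (22 choose 8) + (22 choose 9)
     = 1 + 22 + 231 + 1540 + 7315 + 26334 + 74613 + 170544 + 319770 + 497420
     = 1097790.

1097790


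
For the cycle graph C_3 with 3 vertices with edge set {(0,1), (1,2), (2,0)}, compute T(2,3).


T(C_3; x,y) = x + x^2 + ... + x^(2) + y.
T(2,3) = 2^1 + 2^2 + 3
= 2 + 4 + 3
= 9.

9


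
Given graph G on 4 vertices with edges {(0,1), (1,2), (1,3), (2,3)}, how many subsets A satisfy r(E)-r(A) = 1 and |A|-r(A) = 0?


R(x,y) = sum over A in 2^E of x^(r(E)-r(A)) * y^(|A|-r(A)).
G has 4 vertices, 4 edges. r(E) = 3.
Enumerate all 2^4 = 16 subsets.
Count subsets with r(E)-r(A)=1 and |A|-r(A)=0: 6.

6


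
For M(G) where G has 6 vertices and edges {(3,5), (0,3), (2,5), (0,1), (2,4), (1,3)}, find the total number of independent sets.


An independent set in a graphic matroid is an acyclic edge subset.
G has 6 vertices and 6 edges.
Enumerate all 2^6 = 64 subsets, checking for acyclicity.
Total independent sets = 56.

56


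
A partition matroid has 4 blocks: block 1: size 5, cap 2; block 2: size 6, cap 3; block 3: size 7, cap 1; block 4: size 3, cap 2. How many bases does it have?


A basis picks exactly ci elements from block i.
Number of bases = product of C(|Si|, ci).
= C(5,2) * C(6,3) * C(7,1) * C(3,2)
= 10 * 20 * 7 * 3
= 4200.

4200


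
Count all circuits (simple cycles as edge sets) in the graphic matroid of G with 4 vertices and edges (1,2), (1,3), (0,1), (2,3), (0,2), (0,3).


A circuit in a graphic matroid = edge set of a simple cycle.
G has 4 vertices and 6 edges.
Enumerating all minimal edge subsets forming cycles...
Total circuits found: 7.

7


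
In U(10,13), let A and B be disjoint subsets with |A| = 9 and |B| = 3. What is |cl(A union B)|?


|A union B| = 9 + 3 = 12 (disjoint).
In U(10,13), cl(S) = S if |S| < 10, else cl(S) = E.
Since 12 >= 10, cl(A union B) = E.
|cl(A union B)| = 13.

13


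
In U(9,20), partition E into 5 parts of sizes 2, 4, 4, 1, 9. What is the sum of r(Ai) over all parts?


r(Ai) = min(|Ai|, 9) for each part.
Sum = min(2,9) + min(4,9) + min(4,9) + min(1,9) + min(9,9)
    = 2 + 4 + 4 + 1 + 9
    = 20.

20


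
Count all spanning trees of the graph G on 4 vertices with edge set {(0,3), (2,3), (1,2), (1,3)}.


By Kirchhoff's matrix tree theorem, the number of spanning trees equals
the determinant of any cofactor of the Laplacian matrix L.
G has 4 vertices and 4 edges.
Computing the (3 x 3) cofactor determinant gives 3.

3


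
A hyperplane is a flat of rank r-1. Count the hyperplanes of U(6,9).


Hyperplanes of U(6,9) are flats of rank 5.
In a uniform matroid, these are exactly the (5)-element subsets.
Count = C(9,5) = 9! / (5! * 4!) = 126.

126


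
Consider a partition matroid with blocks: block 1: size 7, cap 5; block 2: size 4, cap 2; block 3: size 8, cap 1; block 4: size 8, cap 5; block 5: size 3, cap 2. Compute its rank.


Rank of a partition matroid = sum of min(|Si|, ci) for each block.
= min(7,5) + min(4,2) + min(8,1) + min(8,5) + min(3,2)
= 5 + 2 + 1 + 5 + 2
= 15.

15


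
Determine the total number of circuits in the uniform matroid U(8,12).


In U(8,12), circuits are the (9)-element subsets.
Any set of 9 elements is dependent, and removing any one element gives
an independent set of size 8, so it is a minimal dependent set.
Number of circuits = C(12,9) = 12! / (9! * 3!) = 220.

220


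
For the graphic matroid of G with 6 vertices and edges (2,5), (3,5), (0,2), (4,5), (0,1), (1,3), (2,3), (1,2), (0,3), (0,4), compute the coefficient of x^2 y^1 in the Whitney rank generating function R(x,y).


R(x,y) = sum over A in 2^E of x^(r(E)-r(A)) * y^(|A|-r(A)).
G has 6 vertices, 10 edges. r(E) = 5.
Enumerate all 2^10 = 1024 subsets.
Count subsets with r(E)-r(A)=2 and |A|-r(A)=1: 42.

42


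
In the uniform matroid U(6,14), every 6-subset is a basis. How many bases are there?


Bases of U(6,14) are all 6-element subsets of the 14-element ground set.
Number of bases = C(14,6).
C(14,6) = 14! / (6! * 8!) = 3003.

3003


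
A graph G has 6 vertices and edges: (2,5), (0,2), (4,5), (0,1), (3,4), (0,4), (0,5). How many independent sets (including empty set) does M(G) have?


An independent set in a graphic matroid is an acyclic edge subset.
G has 6 vertices and 7 edges.
Enumerate all 2^7 = 128 subsets, checking for acyclicity.
Total independent sets = 96.

96


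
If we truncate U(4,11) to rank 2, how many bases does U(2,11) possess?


Truncating U(4,11) to rank 2 gives U(2,11).
Bases of U(2,11) are all 2-element subsets of 11 elements.
Number of bases = C(11,2) = 11! / (2! * 9!) = 55.

55


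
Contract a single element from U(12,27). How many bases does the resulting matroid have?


Contracting e from U(12,27) gives U(11,26).
Bases of U(11,26) = C(26,11) = 26! / (11! * 15!) = 7726160.

7726160


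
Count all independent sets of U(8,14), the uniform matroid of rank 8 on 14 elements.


Independent sets of U(8,14) are all subsets of size <= 8.
Count = (14 choose 0) + (14 choose 1) + (14 choose 2) + (14 choose 3) + (14 choose 4) + (14 choose 5) + (14 choose 6) + (14 choose 7) + (14 choose 8)
     = 1 + 14 + 91 + 364 + 1001 + 2002 + 3003 + 3432 + 3003
     = 12911.

12911


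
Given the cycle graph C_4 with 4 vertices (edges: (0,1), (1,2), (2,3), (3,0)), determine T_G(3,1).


T(C_4; x,y) = x + x^2 + ... + x^(3) + y.
T(3,1) = 3^1 + 3^2 + 3^3 + 1
= 3 + 9 + 27 + 1
= 40.

40


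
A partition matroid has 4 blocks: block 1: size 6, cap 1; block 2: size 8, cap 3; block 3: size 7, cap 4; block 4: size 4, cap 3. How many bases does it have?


A basis picks exactly ci elements from block i.
Number of bases = product of C(|Si|, ci).
= C(6,1) * C(8,3) * C(7,4) * C(4,3)
= 6 * 56 * 35 * 4
= 47040.

47040


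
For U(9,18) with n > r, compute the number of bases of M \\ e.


Deleting e from U(9,18) gives U(9,17) since n > r.
Bases of U(9,17) = C(17,9) = 17! / (9! * 8!) = 24310.

24310


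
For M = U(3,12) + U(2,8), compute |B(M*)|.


(M1+M2)* = M1* + M2*.
M1* = U(9,12), bases: C(12,9) = 220.
M2* = U(6,8), bases: C(8,6) = 28.
|B(M*)| = 220 * 28 = 6160.

6160


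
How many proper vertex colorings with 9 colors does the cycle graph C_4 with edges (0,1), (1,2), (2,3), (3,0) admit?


P(C_4, k) = (k-1)^4 + (-1)^4*(k-1).
P(9) = (8)^4 + 8
= 4096 + 8 = 4104.

4104


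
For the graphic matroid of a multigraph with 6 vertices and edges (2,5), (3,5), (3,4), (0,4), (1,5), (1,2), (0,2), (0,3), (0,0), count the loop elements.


In a graphic matroid, a loop is a self-loop edge (u,u) with rank 0.
Examining all 9 edges for self-loops...
Self-loops found: (0,0)
Number of loops = 1.

1


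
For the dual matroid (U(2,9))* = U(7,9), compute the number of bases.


The dual of U(r,n) is U(n-r, n) = U(7,9).
Bases of U(7,9) are all (7)-element subsets.
|B(M*)| = (9 choose 7) = 36.

36


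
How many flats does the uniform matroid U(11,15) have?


Flats of U(11,15): every subset of size < 11 is a flat, plus E itself.
Count = C(15,0) + C(15,1) + C(15,2) + C(15,3) + C(15,4) + C(15,5) + C(15,6) + C(15,7) + C(15,8) + C(15,9) + C(15,10) + 1
     = 1 + 15 + 105 + 455 + 1365 + 3003 + 5005 + 6435 + 6435 + 5005 + 3003 + 1
     = 30828.

30828


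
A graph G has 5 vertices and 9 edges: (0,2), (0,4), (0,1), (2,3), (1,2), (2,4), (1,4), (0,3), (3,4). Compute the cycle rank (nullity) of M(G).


Cycle rank (nullity) = |E| - r(M) = |E| - (|V| - c).
|E| = 9, |V| = 5, c = 1.
Nullity = 9 - (5 - 1) = 9 - 4 = 5.

5


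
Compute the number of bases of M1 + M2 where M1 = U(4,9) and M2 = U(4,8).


Bases of a direct sum M1 + M2: |B| = |B(M1)| * |B(M2)|.
|B(U(4,9))| = C(9,4) = 126.
|B(U(4,8))| = C(8,4) = 70.
Total bases = 126 * 70 = 8820.

8820


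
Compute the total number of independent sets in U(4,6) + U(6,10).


For a direct sum, |I(M1+M2)| = |I(M1)| * |I(M2)|.
|I(U(4,6))| = sum C(6,k) for k=0..4 = 57.
|I(U(6,10))| = sum C(10,k) for k=0..6 = 848.
Total = 57 * 848 = 48336.

48336


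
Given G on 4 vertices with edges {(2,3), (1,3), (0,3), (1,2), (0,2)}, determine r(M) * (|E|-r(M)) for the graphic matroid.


r(M) = |V| - c = 4 - 1 = 3.
nullity = |E| - r(M) = 5 - 3 = 2.
Product = 3 * 2 = 6.

6


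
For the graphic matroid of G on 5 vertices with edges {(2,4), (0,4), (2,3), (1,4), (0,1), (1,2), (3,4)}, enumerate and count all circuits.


A circuit in a graphic matroid = edge set of a simple cycle.
G has 5 vertices and 7 edges.
Enumerating all minimal edge subsets forming cycles...
Total circuits found: 6.

6


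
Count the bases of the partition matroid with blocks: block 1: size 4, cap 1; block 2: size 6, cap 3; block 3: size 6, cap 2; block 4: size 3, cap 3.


A basis picks exactly ci elements from block i.
Number of bases = product of C(|Si|, ci).
= C(4,1) * C(6,3) * C(6,2) * C(3,3)
= 4 * 20 * 15 * 1
= 1200.

1200


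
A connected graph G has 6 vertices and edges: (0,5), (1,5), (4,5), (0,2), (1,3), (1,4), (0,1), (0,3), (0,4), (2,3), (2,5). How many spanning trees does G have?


By Kirchhoff's matrix tree theorem, the number of spanning trees equals
the determinant of any cofactor of the Laplacian matrix L.
G has 6 vertices and 11 edges.
Computing the (5 x 5) cofactor determinant gives 209.

209


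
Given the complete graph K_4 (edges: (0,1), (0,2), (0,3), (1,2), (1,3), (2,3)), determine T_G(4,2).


T(K_4; x,y) = x^3 + 3x^2 + 4xy + 2x + y^3 + 3y^2 + 2y.
Substituting x=4, y=2:
= 64 + 48 + 32 + 8 + 8 + 12 + 4
= 176.

176


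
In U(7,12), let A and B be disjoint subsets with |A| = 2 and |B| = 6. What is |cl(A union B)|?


|A union B| = 2 + 6 = 8 (disjoint).
In U(7,12), cl(S) = S if |S| < 7, else cl(S) = E.
Since 8 >= 7, cl(A union B) = E.
|cl(A union B)| = 12.

12


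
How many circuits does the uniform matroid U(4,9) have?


In U(4,9), circuits are the (5)-element subsets.
Any set of 5 elements is dependent, and removing any one element gives
an independent set of size 4, so it is a minimal dependent set.
Number of circuits = C(9,5) = 9! / (5! * 4!) = 126.

126


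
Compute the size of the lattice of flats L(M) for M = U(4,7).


Flats of U(4,7): every subset of size < 4 is a flat, plus E itself.
Count = (7 choose 0) + (7 choose 1) + (7 choose 2) + (7 choose 3) + 1
     = 1 + 7 + 21 + 35 + 1
     = 65.

65


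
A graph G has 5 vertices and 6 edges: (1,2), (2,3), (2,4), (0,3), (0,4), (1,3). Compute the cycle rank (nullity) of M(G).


Cycle rank (nullity) = |E| - r(M) = |E| - (|V| - c).
|E| = 6, |V| = 5, c = 1.
Nullity = 6 - (5 - 1) = 6 - 4 = 2.

2


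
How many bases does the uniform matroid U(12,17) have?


Bases of U(12,17) are all 12-element subsets of the 17-element ground set.
Number of bases = C(17,12).
C(17,12) = 17! / (12! * 5!) = 6188.

6188


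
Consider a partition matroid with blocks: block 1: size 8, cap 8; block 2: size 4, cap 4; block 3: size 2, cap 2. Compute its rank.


Rank of a partition matroid = sum of min(|Si|, ci) for each block.
= min(8,8) + min(4,4) + min(2,2)
= 8 + 4 + 2
= 14.

14


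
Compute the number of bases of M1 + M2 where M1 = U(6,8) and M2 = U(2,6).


Bases of a direct sum M1 + M2: |B| = |B(M1)| * |B(M2)|.
|B(U(6,8))| = C(8,6) = 28.
|B(U(2,6))| = C(6,2) = 15.
Total bases = 28 * 15 = 420.

420


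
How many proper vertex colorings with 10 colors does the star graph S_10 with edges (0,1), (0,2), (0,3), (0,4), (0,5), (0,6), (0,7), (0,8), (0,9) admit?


P(tree, k) = k * (k-1)^(9) for any tree on 10 vertices.
P(10) = 10 * 9^9 = 10 * 387420489 = 3874204890.

3874204890


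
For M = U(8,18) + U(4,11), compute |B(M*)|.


(M1+M2)* = M1* + M2*.
M1* = U(10,18), bases: C(18,10) = 43758.
M2* = U(7,11), bases: C(11,7) = 330.
|B(M*)| = 43758 * 330 = 14440140.

14440140


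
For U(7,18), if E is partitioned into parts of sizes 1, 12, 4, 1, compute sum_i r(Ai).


r(Ai) = min(|Ai|, 7) for each part.
Sum = min(1,7) + min(12,7) + min(4,7) + min(1,7)
    = 1 + 7 + 4 + 1
    = 13.

13


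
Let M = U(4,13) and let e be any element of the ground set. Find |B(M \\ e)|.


Deleting e from U(4,13) gives U(4,12) since n > r.
Bases of U(4,12) = C(12,4) = 12! / (4! * 8!) = 495.

495


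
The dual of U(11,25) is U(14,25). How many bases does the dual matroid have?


The dual of U(r,n) is U(n-r, n) = U(14,25).
Bases of U(14,25) are all (14)-element subsets.
|B(M*)| = C(25,14) = 25! / (14! * 11!) = 4457400.

4457400


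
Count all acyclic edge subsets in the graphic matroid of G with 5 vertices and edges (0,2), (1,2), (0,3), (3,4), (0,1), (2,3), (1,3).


An independent set in a graphic matroid is an acyclic edge subset.
G has 5 vertices and 7 edges.
Enumerate all 2^7 = 128 subsets, checking for acyclicity.
Total independent sets = 76.

76


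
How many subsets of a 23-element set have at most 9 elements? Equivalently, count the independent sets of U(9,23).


Independent sets of U(9,23) are all subsets of size <= 9.
Count = C(23,0) + C(23,1) + C(23,2) + C(23,3) + C(23,4) + C(23,5) + C(23,6) + C(23,7) + C(23,8) + C(23,9)
     = 1 + 23 + 253 + 1771 + 8855 + 33649 + 100947 + 245157 + 490314 + 817190
     = 1698160.

1698160


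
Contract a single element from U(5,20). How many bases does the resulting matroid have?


Contracting e from U(5,20) gives U(4,19).
Bases of U(4,19) = C(19,4) = (19 * 18 * 17 * 16) / (1 * 2 * 3 * 4) = 3876.

3876


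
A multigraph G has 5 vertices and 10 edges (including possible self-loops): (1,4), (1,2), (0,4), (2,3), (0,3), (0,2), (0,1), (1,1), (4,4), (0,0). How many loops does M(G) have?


In a graphic matroid, a loop is a self-loop edge (u,u) with rank 0.
Examining all 10 edges for self-loops...
Self-loops found: (1,1), (4,4), (0,0)
Number of loops = 3.

3


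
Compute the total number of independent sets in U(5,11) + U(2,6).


For a direct sum, |I(M1+M2)| = |I(M1)| * |I(M2)|.
|I(U(5,11))| = sum C(11,k) for k=0..5 = 1024.
|I(U(2,6))| = sum C(6,k) for k=0..2 = 22.
Total = 1024 * 22 = 22528.

22528


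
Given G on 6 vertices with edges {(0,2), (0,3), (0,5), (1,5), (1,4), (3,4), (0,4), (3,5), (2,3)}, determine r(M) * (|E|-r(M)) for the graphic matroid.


r(M) = |V| - c = 6 - 1 = 5.
nullity = |E| - r(M) = 9 - 5 = 4.
Product = 5 * 4 = 20.

20


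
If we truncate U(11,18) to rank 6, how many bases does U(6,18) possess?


Truncating U(11,18) to rank 6 gives U(6,18).
Bases of U(6,18) are all 6-element subsets of 18 elements.
Number of bases = (18 choose 6) = 18564.

18564


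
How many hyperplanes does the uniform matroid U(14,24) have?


Hyperplanes of U(14,24) are flats of rank 13.
In a uniform matroid, these are exactly the (13)-element subsets.
Count = C(24,13) = 2496144.

2496144


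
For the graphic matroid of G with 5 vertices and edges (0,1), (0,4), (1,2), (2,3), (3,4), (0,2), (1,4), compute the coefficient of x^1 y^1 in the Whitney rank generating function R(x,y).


R(x,y) = sum over A in 2^E of x^(r(E)-r(A)) * y^(|A|-r(A)).
G has 5 vertices, 7 edges. r(E) = 4.
Enumerate all 2^7 = 128 subsets.
Count subsets with r(E)-r(A)=1 and |A|-r(A)=1: 11.

11


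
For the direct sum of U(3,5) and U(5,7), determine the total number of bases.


Bases of a direct sum M1 + M2: |B| = |B(M1)| * |B(M2)|.
|B(U(3,5))| = C(5,3) = 10.
|B(U(5,7))| = C(7,5) = 21.
Total bases = 10 * 21 = 210.

210


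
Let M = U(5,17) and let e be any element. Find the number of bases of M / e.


Contracting e from U(5,17) gives U(4,16).
Bases of U(4,16) = C(16,4) = (16 * 15 * 14 * 13) / (1 * 2 * 3 * 4) = 1820.

1820


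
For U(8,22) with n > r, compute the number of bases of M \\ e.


Deleting e from U(8,22) gives U(8,21) since n > r.
Bases of U(8,21) = C(21,8) = 21! / (8! * 13!) = 203490.

203490


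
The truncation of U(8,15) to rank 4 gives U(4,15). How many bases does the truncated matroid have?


Truncating U(8,15) to rank 4 gives U(4,15).
Bases of U(4,15) are all 4-element subsets of 15 elements.
Number of bases = (15 choose 4) = 1365.

1365


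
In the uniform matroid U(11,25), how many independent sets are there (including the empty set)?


Independent sets of U(11,25) are all subsets of size <= 11.
Count = C(25,0) + C(25,1) + C(25,2) + C(25,3) + C(25,4) + C(25,5) + C(25,6) + C(25,7) + C(25,8) + C(25,9) + C(25,10) + C(25,11)
     = 1 + 25 + 300 + 2300 + 12650 + 53130 + 177100 + 480700 + 1081575 + 2042975 + 3268760 + 4457400
     = 11576916.

11576916


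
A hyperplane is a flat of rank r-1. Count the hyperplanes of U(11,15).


Hyperplanes of U(11,15) are flats of rank 10.
In a uniform matroid, these are exactly the (10)-element subsets.
Count = C(15,10) = 15! / (10! * 5!) = 3003.

3003


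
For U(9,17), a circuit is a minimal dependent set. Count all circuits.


In U(9,17), circuits are the (10)-element subsets.
Any set of 10 elements is dependent, and removing any one element gives
an independent set of size 9, so it is a minimal dependent set.
Number of circuits = C(17,10) = 19448.

19448


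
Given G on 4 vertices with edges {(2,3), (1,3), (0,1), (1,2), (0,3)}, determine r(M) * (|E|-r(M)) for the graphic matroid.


r(M) = |V| - c = 4 - 1 = 3.
nullity = |E| - r(M) = 5 - 3 = 2.
Product = 3 * 2 = 6.

6


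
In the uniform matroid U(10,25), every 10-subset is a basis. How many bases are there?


Bases of U(10,25) are all 10-element subsets of the 25-element ground set.
Number of bases = C(25,10).
(25 choose 10) = 3268760.

3268760


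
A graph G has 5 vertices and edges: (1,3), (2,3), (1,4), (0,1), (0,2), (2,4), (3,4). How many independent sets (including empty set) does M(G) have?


An independent set in a graphic matroid is an acyclic edge subset.
G has 5 vertices and 7 edges.
Enumerate all 2^7 = 128 subsets, checking for acyclicity.
Total independent sets = 86.

86


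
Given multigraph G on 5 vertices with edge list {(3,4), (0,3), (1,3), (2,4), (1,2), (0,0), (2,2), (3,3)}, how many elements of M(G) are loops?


In a graphic matroid, a loop is a self-loop edge (u,u) with rank 0.
Examining all 8 edges for self-loops...
Self-loops found: (0,0), (2,2), (3,3)
Number of loops = 3.

3


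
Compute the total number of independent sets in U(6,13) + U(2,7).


For a direct sum, |I(M1+M2)| = |I(M1)| * |I(M2)|.
|I(U(6,13))| = sum C(13,k) for k=0..6 = 4096.
|I(U(2,7))| = sum C(7,k) for k=0..2 = 29.
Total = 4096 * 29 = 118784.

118784


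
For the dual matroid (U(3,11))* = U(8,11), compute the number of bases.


The dual of U(r,n) is U(n-r, n) = U(8,11).
Bases of U(8,11) are all (8)-element subsets.
|B(M*)| = C(11,8) = 11! / (8! * 3!) = 165.

165


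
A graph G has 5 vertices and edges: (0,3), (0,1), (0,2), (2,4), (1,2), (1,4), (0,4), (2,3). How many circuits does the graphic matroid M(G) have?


A circuit in a graphic matroid = edge set of a simple cycle.
G has 5 vertices and 8 edges.
Enumerating all minimal edge subsets forming cycles...
Total circuits found: 12.

12


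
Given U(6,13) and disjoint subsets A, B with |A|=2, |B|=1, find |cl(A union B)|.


|A union B| = 2 + 1 = 3 (disjoint).
In U(6,13), cl(S) = S if |S| < 6, else cl(S) = E.
Since 3 < 6, cl(A union B) = A union B.
|cl(A union B)| = 3.

3


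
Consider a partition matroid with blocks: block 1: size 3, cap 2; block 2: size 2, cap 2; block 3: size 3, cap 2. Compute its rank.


Rank of a partition matroid = sum of min(|Si|, ci) for each block.
= min(3,2) + min(2,2) + min(3,2)
= 2 + 2 + 2
= 6.

6


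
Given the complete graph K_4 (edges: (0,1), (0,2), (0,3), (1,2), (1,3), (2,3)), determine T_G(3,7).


T(K_4; x,y) = x^3 + 3x^2 + 4xy + 2x + y^3 + 3y^2 + 2y.
Substituting x=3, y=7:
= 27 + 27 + 84 + 6 + 343 + 147 + 14
= 648.

648


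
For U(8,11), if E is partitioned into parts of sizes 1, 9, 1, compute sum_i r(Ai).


r(Ai) = min(|Ai|, 8) for each part.
Sum = min(1,8) + min(9,8) + min(1,8)
    = 1 + 8 + 1
    = 10.

10


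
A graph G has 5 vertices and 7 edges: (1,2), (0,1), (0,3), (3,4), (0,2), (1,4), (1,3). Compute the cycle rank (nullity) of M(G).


Cycle rank (nullity) = |E| - r(M) = |E| - (|V| - c).
|E| = 7, |V| = 5, c = 1.
Nullity = 7 - (5 - 1) = 7 - 4 = 3.

3


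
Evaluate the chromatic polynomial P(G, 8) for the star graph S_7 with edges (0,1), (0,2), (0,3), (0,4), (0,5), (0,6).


P(tree, k) = k * (k-1)^(6) for any tree on 7 vertices.
P(8) = 8 * 7^6 = 8 * 117649 = 941192.

941192


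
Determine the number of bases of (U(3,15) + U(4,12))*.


(M1+M2)* = M1* + M2*.
M1* = U(12,15), bases: C(15,12) = 455.
M2* = U(8,12), bases: C(12,8) = 495.
|B(M*)| = 455 * 495 = 225225.

225225


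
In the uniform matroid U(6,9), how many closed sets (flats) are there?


Flats of U(6,9): every subset of size < 6 is a flat, plus E itself.
Count = C(9,0) + C(9,1) + C(9,2) + C(9,3) + C(9,4) + C(9,5) + 1
     = 1 + 9 + 36 + 84 + 126 + 126 + 1
     = 383.

383


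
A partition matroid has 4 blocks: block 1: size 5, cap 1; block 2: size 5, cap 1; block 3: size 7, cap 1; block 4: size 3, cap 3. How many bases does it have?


A basis picks exactly ci elements from block i.
Number of bases = product of C(|Si|, ci).
= C(5,1) * C(5,1) * C(7,1) * C(3,3)
= 5 * 5 * 7 * 1
= 175.

175


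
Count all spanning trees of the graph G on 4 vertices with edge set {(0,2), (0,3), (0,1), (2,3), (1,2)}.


By Kirchhoff's matrix tree theorem, the number of spanning trees equals
the determinant of any cofactor of the Laplacian matrix L.
G has 4 vertices and 5 edges.
Computing the (3 x 3) cofactor determinant gives 8.

8


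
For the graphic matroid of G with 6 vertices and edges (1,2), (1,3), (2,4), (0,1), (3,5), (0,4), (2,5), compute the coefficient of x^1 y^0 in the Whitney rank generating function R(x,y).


R(x,y) = sum over A in 2^E of x^(r(E)-r(A)) * y^(|A|-r(A)).
G has 6 vertices, 7 edges. r(E) = 5.
Enumerate all 2^7 = 128 subsets.
Count subsets with r(E)-r(A)=1 and |A|-r(A)=0: 33.

33


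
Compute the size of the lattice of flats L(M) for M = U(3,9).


Flats of U(3,9): every subset of size < 3 is a flat, plus E itself.
Count = C(9,0) + C(9,1) + C(9,2) + 1
     = 1 + 9 + 36 + 1
     = 47.

47


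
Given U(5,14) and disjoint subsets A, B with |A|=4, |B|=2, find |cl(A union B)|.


|A union B| = 4 + 2 = 6 (disjoint).
In U(5,14), cl(S) = S if |S| < 5, else cl(S) = E.
Since 6 >= 5, cl(A union B) = E.
|cl(A union B)| = 14.

14


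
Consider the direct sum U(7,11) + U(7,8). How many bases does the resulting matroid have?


Bases of a direct sum M1 + M2: |B| = |B(M1)| * |B(M2)|.
|B(U(7,11))| = C(11,7) = 330.
|B(U(7,8))| = C(8,7) = 8.
Total bases = 330 * 8 = 2640.

2640


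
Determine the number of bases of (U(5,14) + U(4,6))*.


(M1+M2)* = M1* + M2*.
M1* = U(9,14), bases: C(14,9) = 2002.
M2* = U(2,6), bases: C(6,2) = 15.
|B(M*)| = 2002 * 15 = 30030.

30030


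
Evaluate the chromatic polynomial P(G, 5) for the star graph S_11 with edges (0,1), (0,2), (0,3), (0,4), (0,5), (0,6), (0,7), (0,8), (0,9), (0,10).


P(tree, k) = k * (k-1)^(10) for any tree on 11 vertices.
P(5) = 5 * 4^10 = 5 * 1048576 = 5242880.

5242880


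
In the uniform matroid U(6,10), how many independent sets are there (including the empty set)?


Independent sets of U(6,10) are all subsets of size <= 6.
Count = C(10,0) + C(10,1) + C(10,2) + C(10,3) + C(10,4) + C(10,5) + C(10,6)
     = 1 + 10 + 45 + 120 + 210 + 252 + 210
     = 848.

848


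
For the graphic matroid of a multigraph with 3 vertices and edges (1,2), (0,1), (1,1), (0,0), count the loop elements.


In a graphic matroid, a loop is a self-loop edge (u,u) with rank 0.
Examining all 4 edges for self-loops...
Self-loops found: (1,1), (0,0)
Number of loops = 2.

2


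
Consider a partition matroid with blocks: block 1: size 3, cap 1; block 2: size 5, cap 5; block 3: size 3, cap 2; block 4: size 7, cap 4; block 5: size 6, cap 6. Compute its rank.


Rank of a partition matroid = sum of min(|Si|, ci) for each block.
= min(3,1) + min(5,5) + min(3,2) + min(7,4) + min(6,6)
= 1 + 5 + 2 + 4 + 6
= 18.

18


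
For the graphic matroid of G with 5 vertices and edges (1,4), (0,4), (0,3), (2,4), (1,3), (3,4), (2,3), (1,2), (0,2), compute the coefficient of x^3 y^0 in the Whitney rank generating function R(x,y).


R(x,y) = sum over A in 2^E of x^(r(E)-r(A)) * y^(|A|-r(A)).
G has 5 vertices, 9 edges. r(E) = 4.
Enumerate all 2^9 = 512 subsets.
Count subsets with r(E)-r(A)=3 and |A|-r(A)=0: 9.

9


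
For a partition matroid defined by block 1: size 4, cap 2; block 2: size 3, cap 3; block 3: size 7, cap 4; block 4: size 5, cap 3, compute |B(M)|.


A basis picks exactly ci elements from block i.
Number of bases = product of C(|Si|, ci).
= C(4,2) * C(3,3) * C(7,4) * C(5,3)
= 6 * 1 * 35 * 10
= 2100.

2100


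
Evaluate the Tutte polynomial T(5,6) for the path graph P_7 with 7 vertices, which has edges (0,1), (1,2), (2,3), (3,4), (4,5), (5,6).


A path on 7 vertices is a tree with 6 edges.
T(x,y) = x^(6) for any tree.
T(5,6) = 5^6 = 15625.

15625


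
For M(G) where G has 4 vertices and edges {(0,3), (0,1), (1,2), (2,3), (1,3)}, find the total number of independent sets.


An independent set in a graphic matroid is an acyclic edge subset.
G has 4 vertices and 5 edges.
Enumerate all 2^5 = 32 subsets, checking for acyclicity.
Total independent sets = 24.

24


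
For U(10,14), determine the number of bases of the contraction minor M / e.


Contracting e from U(10,14) gives U(9,13).
Bases of U(9,13) = C(13,9) = 13! / (9! * 4!) = 715.

715


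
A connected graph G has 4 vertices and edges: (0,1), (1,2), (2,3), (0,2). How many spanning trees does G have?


By Kirchhoff's matrix tree theorem, the number of spanning trees equals
the determinant of any cofactor of the Laplacian matrix L.
G has 4 vertices and 4 edges.
Computing the (3 x 3) cofactor determinant gives 3.

3


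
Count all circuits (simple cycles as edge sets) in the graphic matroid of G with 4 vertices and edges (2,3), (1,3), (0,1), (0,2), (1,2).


A circuit in a graphic matroid = edge set of a simple cycle.
G has 4 vertices and 5 edges.
Enumerating all minimal edge subsets forming cycles...
Total circuits found: 3.

3


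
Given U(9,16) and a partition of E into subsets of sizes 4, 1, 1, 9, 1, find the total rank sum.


r(Ai) = min(|Ai|, 9) for each part.
Sum = min(4,9) + min(1,9) + min(1,9) + min(9,9) + min(1,9)
    = 4 + 1 + 1 + 9 + 1
    = 16.

16


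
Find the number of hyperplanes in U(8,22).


Hyperplanes of U(8,22) are flats of rank 7.
In a uniform matroid, these are exactly the (7)-element subsets.
Count = C(22,7) = 170544.

170544


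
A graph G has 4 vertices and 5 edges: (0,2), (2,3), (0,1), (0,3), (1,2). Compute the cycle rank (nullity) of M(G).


Cycle rank (nullity) = |E| - r(M) = |E| - (|V| - c).
|E| = 5, |V| = 4, c = 1.
Nullity = 5 - (4 - 1) = 5 - 3 = 2.

2


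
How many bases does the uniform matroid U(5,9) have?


Bases of U(5,9) are all 5-element subsets of the 9-element ground set.
Number of bases = C(9,5).
C(9,5) = 126.

126


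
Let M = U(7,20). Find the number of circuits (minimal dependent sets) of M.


In U(7,20), circuits are the (8)-element subsets.
Any set of 8 elements is dependent, and removing any one element gives
an independent set of size 7, so it is a minimal dependent set.
Number of circuits = C(20,8) = 20! / (8! * 12!) = 125970.

125970


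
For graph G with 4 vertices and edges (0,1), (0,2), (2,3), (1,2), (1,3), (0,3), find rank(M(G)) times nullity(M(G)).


r(M) = |V| - c = 4 - 1 = 3.
nullity = |E| - r(M) = 6 - 3 = 3.
Product = 3 * 3 = 9.

9


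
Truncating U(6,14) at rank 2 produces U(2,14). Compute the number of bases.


Truncating U(6,14) to rank 2 gives U(2,14).
Bases of U(2,14) are all 2-element subsets of 14 elements.
Number of bases = (14 choose 2) = 91.

91


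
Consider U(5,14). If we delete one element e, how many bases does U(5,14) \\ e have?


Deleting e from U(5,14) gives U(5,13) since n > r.
Bases of U(5,13) = C(13,5) = 13! / (5! * 8!) = 1287.

1287


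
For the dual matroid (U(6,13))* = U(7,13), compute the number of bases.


The dual of U(r,n) is U(n-r, n) = U(7,13).
Bases of U(7,13) are all (7)-element subsets.
|B(M*)| = C(13,7) = 1716.

1716


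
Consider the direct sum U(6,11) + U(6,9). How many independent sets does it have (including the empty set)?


For a direct sum, |I(M1+M2)| = |I(M1)| * |I(M2)|.
|I(U(6,11))| = sum C(11,k) for k=0..6 = 1486.
|I(U(6,9))| = sum C(9,k) for k=0..6 = 466.
Total = 1486 * 466 = 692476.

692476


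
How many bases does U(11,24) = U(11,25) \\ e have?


Deleting e from U(11,25) gives U(11,24) since n > r.
Bases of U(11,24) = C(24,11) = 24! / (11! * 13!) = 2496144.

2496144


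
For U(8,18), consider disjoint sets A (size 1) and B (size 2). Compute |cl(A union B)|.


|A union B| = 1 + 2 = 3 (disjoint).
In U(8,18), cl(S) = S if |S| < 8, else cl(S) = E.
Since 3 < 8, cl(A union B) = A union B.
|cl(A union B)| = 3.

3


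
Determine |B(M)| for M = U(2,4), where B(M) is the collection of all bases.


Bases of U(2,4) are all 2-element subsets of the 4-element ground set.
Number of bases = C(4,2).
C(4,2) = (4 * 3) / (1 * 2) = 6.

6


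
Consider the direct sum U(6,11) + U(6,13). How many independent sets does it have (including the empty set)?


For a direct sum, |I(M1+M2)| = |I(M1)| * |I(M2)|.
|I(U(6,11))| = sum C(11,k) for k=0..6 = 1486.
|I(U(6,13))| = sum C(13,k) for k=0..6 = 4096.
Total = 1486 * 4096 = 6086656.

6086656


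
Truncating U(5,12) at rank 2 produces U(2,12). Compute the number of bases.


Truncating U(5,12) to rank 2 gives U(2,12).
Bases of U(2,12) are all 2-element subsets of 12 elements.
Number of bases = (12 choose 2) = 66.

66


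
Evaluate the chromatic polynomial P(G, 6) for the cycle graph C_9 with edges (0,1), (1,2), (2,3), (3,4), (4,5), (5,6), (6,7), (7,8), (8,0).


P(C_9, k) = (k-1)^9 + (-1)^9*(k-1).
P(6) = (5)^9 - 5
= 1953125 - 5 = 1953120.

1953120


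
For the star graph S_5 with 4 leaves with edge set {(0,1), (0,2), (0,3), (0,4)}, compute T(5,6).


A star on 5 vertices is a tree with 4 edges.
T(x,y) = x^(4) for any tree.
T(5,6) = 5^4 = 625.

625


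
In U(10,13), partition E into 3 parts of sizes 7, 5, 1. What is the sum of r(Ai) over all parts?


r(Ai) = min(|Ai|, 10) for each part.
Sum = min(7,10) + min(5,10) + min(1,10)
    = 7 + 5 + 1
    = 13.

13


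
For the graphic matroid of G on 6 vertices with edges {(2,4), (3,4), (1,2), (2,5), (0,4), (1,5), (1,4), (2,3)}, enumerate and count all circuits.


A circuit in a graphic matroid = edge set of a simple cycle.
G has 6 vertices and 8 edges.
Enumerating all minimal edge subsets forming cycles...
Total circuits found: 6.

6


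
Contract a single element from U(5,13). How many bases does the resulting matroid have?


Contracting e from U(5,13) gives U(4,12).
Bases of U(4,12) = C(12,4) = (12 * 11 * 10 * 9) / (1 * 2 * 3 * 4) = 495.

495


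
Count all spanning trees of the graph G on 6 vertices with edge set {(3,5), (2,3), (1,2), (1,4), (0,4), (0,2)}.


By Kirchhoff's matrix tree theorem, the number of spanning trees equals
the determinant of any cofactor of the Laplacian matrix L.
G has 6 vertices and 6 edges.
Computing the (5 x 5) cofactor determinant gives 4.

4


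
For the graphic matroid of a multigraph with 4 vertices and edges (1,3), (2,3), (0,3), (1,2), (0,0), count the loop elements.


In a graphic matroid, a loop is a self-loop edge (u,u) with rank 0.
Examining all 5 edges for self-loops...
Self-loops found: (0,0)
Number of loops = 1.

1


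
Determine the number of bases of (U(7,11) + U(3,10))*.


(M1+M2)* = M1* + M2*.
M1* = U(4,11), bases: C(11,4) = 330.
M2* = U(7,10), bases: C(10,7) = 120.
|B(M*)| = 330 * 120 = 39600.

39600


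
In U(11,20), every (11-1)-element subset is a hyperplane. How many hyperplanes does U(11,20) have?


Hyperplanes of U(11,20) are flats of rank 10.
In a uniform matroid, these are exactly the (10)-element subsets.
Count = (20 choose 10) = 184756.

184756


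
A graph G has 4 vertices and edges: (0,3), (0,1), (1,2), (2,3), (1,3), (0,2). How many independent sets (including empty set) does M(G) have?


An independent set in a graphic matroid is an acyclic edge subset.
G has 4 vertices and 6 edges.
Enumerate all 2^6 = 64 subsets, checking for acyclicity.
Total independent sets = 38.

38


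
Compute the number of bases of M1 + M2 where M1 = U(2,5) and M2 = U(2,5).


Bases of a direct sum M1 + M2: |B| = |B(M1)| * |B(M2)|.
|B(U(2,5))| = C(5,2) = 10.
|B(U(2,5))| = C(5,2) = 10.
Total bases = 10 * 10 = 100.

100
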